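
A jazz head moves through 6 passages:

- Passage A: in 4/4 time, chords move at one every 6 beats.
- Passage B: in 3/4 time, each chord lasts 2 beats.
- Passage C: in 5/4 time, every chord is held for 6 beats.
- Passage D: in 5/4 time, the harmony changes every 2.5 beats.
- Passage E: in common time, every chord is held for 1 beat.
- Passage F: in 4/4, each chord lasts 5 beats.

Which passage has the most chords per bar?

A: 4/6 = 2/3 chords/bar.
B: 3/2 = 1.5 chords/bar.
C: 5/6 = 5/6 chords/bar.
D: 5/2.5 = 2 chords/bar.
E: 4/1 = 4 chords/bar.
F: 4/5 = 0.8 chords/bar.
Fastest is E at 4 chords/bar.

Passage E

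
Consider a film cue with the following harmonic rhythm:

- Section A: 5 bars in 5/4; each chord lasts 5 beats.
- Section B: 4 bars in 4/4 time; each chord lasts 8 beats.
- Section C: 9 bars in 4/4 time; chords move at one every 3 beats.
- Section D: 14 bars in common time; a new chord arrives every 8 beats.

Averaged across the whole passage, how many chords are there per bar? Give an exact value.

A: 5 × 5 = 25 beats ÷ 5 = 5 chords.
B: 4 × 4 = 16 beats ÷ 8 = 2 chords.
C: 9 × 4 = 36 beats ÷ 3 = 12 chords.
D: 14 × 4 = 56 beats ÷ 8 = 7 chords.
Overall: 26 chords over 32 bars → 26/32 = 13/16 chords per bar.

13/16 chords per bar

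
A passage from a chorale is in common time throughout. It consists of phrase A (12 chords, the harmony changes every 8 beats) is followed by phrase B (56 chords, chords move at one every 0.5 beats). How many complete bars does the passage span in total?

A: 12 × 8 = 96 beats = 24 bars.
B: 56 × 0.5 = 28 beats = 7 bars.
Total: 24 + 7 = 31 bars.

31 bars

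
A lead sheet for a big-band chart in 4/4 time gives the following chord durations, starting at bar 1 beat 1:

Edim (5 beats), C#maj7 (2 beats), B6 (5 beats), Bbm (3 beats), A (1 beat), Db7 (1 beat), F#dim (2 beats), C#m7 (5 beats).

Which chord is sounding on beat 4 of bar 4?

A

Beat 4 of bar 4 is beat (4−1)×4 + 4 = 16 overall.
Running totals: Edim ends at 5, C#maj7 ends at 7, B6 ends at 12, Bbm ends at 15, A ends at 16.
Beat 16 falls within A.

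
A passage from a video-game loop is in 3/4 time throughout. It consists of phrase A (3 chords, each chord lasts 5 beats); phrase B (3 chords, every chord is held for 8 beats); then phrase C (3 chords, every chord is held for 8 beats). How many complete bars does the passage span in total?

21 bars

A: 3 × 5 = 15 beats = 5 bars.
B: 3 × 8 = 24 beats = 8 bars.
C: 3 × 8 = 24 beats = 8 bars.
Total: 5 + 8 + 8 = 21 bars.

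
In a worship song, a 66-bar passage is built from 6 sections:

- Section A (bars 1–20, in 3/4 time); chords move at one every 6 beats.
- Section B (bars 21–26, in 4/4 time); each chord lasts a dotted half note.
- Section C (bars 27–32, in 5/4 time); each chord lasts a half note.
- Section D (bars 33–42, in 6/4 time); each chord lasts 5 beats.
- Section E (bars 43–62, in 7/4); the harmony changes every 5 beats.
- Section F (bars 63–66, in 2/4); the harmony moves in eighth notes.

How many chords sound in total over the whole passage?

A: 20 bars × 3 beats = 60 beats; 6 beats/chord → 10 chords.
B: 6 bars × 4 beats = 24 beats; 3 beats/chord → 8 chords.
C: 6 bars × 5 beats = 30 beats; 2 beats/chord → 15 chords.
D: 10 bars × 6 beats = 60 beats; 5 beats/chord → 12 chords.
E: 20 bars × 7 beats = 140 beats; 5 beats/chord → 28 chords.
F: 4 bars × 2 beats = 8 beats; 0.5 beats/chord → 16 chords.
Total: 10 + 8 + 15 + 12 + 28 + 16 = 89.

89 chords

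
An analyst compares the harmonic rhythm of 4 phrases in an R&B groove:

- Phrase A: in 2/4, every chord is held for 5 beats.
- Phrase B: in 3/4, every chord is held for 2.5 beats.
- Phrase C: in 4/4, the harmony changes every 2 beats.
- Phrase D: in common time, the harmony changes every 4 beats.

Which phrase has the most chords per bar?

A: 2 beats/bar ÷ 5 beats/chord = 0.4 chords/bar.
B: 3 beats/bar ÷ 2.5 beats/chord = 1.2 chords/bar.
C: 4 beats/bar ÷ 2 beats/chord = 2 chords/bar.
D: 4 beats/bar ÷ 4 beats/chord = 1 chord/bar.
Fastest is C at 2 chords/bar.

Phrase C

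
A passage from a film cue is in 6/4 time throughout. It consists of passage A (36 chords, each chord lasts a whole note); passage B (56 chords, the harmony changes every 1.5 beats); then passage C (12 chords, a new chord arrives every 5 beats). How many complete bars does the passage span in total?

48 bars

A: 36 × 4 = 144 beats = 24 bars.
B: 56 × 1.5 = 84 beats = 14 bars.
C: 12 × 5 = 60 beats = 10 bars.
Total: 24 + 14 + 10 = 48 bars.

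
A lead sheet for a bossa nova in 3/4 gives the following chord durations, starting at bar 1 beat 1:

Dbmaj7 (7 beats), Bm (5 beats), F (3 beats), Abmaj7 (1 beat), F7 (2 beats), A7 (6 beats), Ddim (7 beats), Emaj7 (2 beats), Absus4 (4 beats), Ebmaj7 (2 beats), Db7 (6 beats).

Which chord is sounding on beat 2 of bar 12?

Absus4

Beat 2 of bar 12 is beat (12−1)×3 + 2 = 35 overall.
Running totals: Dbmaj7 ends at 7, Bm ends at 12, F ends at 15, Abmaj7 ends at 16, F7 ends at 18, A7 ends at 24, Ddim ends at 31, Emaj7 ends at 33, Absus4 ends at 37.
Beat 35 falls within Absus4.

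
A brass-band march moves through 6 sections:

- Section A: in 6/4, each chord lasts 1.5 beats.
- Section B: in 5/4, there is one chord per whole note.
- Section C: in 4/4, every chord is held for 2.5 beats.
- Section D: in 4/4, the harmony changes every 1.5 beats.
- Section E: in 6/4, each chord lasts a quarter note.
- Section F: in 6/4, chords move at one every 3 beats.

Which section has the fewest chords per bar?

Section B

A: 6 beats/bar ÷ 1.5 beats/chord = 4 chords/bar.
B: 5 beats/bar ÷ 4 beats/chord = 1.25 chords/bar.
C: 4 beats/bar ÷ 2.5 beats/chord = 1.6 chords/bar.
D: 4 beats/bar ÷ 1.5 beats/chord = 8/3 chords/bar.
E: 6 beats/bar ÷ 1 beat/chord = 6 chords/bar.
F: 6 beats/bar ÷ 3 beats/chord = 2 chords/bar.
Slowest is B at 1.25 chords/bar.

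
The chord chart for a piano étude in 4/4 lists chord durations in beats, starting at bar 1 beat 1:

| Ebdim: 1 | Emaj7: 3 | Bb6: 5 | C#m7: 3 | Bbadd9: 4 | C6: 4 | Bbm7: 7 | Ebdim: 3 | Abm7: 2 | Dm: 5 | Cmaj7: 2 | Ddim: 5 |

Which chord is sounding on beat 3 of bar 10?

Cmaj7

Beat 3 of bar 10 is beat (10−1)×4 + 3 = 39 overall.
Running totals: Ebdim ends at 1, Emaj7 ends at 4, Bb6 ends at 9, C#m7 ends at 12, Bbadd9 ends at 16, C6 ends at 20, Bbm7 ends at 27, Ebdim ends at 30, Abm7 ends at 32, Dm ends at 37, Cmaj7 ends at 39.
Beat 39 falls within Cmaj7.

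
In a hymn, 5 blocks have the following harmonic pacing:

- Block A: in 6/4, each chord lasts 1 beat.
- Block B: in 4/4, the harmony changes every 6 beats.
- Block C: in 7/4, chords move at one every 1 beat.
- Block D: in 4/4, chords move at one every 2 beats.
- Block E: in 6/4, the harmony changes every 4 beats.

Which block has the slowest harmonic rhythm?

A: 6/1 = 6 chords/bar.
B: 4/6 = 2/3 chords/bar.
C: 7/1 = 7 chords/bar.
D: 4/2 = 2 chords/bar.
E: 6/4 = 1.5 chords/bar.
Slowest is B at 2/3 chords/bar.

Block B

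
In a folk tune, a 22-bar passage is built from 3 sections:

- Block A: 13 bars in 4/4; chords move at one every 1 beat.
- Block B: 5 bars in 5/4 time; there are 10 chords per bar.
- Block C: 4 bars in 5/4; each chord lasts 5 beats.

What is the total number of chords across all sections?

A has 52 beats and chords last 1 each, so 52 chords.
B has 25 beats and chords last 0.5 each, so 50 chords.
C has 20 beats and chords last 5 each, so 4 chords.
Total: 52 + 50 + 4 = 106.

106 chords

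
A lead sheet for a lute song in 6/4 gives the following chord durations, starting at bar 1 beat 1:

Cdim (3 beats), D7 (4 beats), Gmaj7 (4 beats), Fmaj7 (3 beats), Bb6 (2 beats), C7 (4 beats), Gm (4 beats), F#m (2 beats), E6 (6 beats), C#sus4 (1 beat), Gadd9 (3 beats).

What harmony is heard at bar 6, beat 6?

Beat 6 of bar 6 is beat (6−1)×6 + 6 = 36 overall.
Running totals: Cdim ends at 3, D7 ends at 7, Gmaj7 ends at 11, Fmaj7 ends at 14, Bb6 ends at 16, C7 ends at 20, Gm ends at 24, F#m ends at 26, E6 ends at 32, C#sus4 ends at 33, Gadd9 ends at 36.
Beat 36 falls within Gadd9.

Gadd9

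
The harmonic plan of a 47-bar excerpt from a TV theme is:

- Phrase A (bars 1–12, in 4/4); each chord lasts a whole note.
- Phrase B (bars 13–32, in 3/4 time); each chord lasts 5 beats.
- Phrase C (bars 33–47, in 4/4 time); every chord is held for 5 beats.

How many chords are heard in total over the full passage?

36 chords

A: 12 bars × 4 beats = 48 beats; 4 beats/chord → 12 chords.
B: 20 bars × 3 beats = 60 beats; 5 beats/chord → 12 chords.
C: 15 bars × 4 beats = 60 beats; 5 beats/chord → 12 chords.
Total: 12 + 12 + 12 = 36.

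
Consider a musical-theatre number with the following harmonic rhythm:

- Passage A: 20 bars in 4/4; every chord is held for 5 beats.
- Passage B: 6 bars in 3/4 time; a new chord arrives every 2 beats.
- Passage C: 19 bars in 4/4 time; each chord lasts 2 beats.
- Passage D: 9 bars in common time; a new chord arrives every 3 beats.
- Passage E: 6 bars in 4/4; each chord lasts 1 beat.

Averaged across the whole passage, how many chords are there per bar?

A: 20 bars of 4 beats is 80 beats; at 5 beats each that's 16 chords.
B: 6 bars of 3 beats is 18 beats; at 2 beats each that's 9 chords.
C: 19 bars of 4 beats is 76 beats; at 2 beats each that's 38 chords.
D: 9 bars of 4 beats is 36 beats; at 3 beats each that's 12 chords.
E: 6 bars of 4 beats is 24 beats; at 1 beat each that's 24 chords.
Overall: 99 chords over 60 bars → 99/60 = 1.65 chords per bar.

1.65 chords per bar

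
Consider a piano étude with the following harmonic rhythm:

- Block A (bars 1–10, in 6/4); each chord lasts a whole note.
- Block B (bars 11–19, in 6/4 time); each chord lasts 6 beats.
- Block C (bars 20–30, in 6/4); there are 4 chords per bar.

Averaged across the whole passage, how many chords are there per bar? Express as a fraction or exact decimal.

34/15 chords per bar

A: 10 bars of 6 beats is 60 beats; at 4 beats each that's 15 chords.
B: 9 bars of 6 beats is 54 beats; at 6 beats each that's 9 chords.
C: 11 bars of 6 beats is 66 beats; at 1.5 beats each that's 44 chords.
Overall: 68 chords over 30 bars → 68/30 = 34/15 chords per bar.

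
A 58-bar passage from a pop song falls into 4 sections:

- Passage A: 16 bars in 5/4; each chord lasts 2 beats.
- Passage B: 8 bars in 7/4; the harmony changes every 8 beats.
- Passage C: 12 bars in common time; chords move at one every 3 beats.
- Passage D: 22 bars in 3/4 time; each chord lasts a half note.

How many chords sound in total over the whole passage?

96 chords

A: 16·5 = 80 beats, 80/2 = 40 chords.
B: 8·7 = 56 beats, 56/8 = 7 chords.
C: 12·4 = 48 beats, 48/3 = 16 chords.
D: 22·3 = 66 beats, 66/2 = 33 chords.
Total: 40 + 7 + 16 + 33 = 96.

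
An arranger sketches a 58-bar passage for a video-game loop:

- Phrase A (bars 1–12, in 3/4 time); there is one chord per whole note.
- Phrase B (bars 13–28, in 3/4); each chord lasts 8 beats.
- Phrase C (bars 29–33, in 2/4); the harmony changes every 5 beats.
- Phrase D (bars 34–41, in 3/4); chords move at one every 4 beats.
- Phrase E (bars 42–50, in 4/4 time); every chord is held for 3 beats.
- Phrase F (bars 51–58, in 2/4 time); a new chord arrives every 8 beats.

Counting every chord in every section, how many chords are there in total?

A has 36 beats and chords last 4 each, so 9 chords.
B has 48 beats and chords last 8 each, so 6 chords.
C has 10 beats and chords last 5 each, so 2 chords.
D has 24 beats and chords last 4 each, so 6 chords.
E has 36 beats and chords last 3 each, so 12 chords.
F has 16 beats and chords last 8 each, so 2 chords.
Total: 9 + 6 + 2 + 6 + 12 + 2 = 37.

37 chords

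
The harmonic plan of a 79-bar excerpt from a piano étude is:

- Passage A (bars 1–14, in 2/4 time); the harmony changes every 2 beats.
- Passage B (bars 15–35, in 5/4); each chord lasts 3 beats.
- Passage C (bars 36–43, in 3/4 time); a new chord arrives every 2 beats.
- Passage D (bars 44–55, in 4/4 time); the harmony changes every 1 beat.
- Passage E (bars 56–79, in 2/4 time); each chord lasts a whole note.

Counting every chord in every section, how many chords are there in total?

A has 28 beats and chords last 2 each, so 14 chords.
B has 105 beats and chords last 3 each, so 35 chords.
C has 24 beats and chords last 2 each, so 12 chords.
D has 48 beats and chords last 1 each, so 48 chords.
E has 48 beats and chords last 4 each, so 12 chords.
Total: 14 + 35 + 12 + 48 + 12 = 121.

121 chords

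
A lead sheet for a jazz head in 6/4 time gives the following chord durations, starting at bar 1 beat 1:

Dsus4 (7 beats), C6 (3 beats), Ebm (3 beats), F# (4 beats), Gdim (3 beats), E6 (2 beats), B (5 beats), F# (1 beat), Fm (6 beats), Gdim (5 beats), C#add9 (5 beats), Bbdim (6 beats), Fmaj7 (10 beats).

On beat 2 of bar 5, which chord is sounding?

Beat 2 of bar 5 is beat (5−1)×6 + 2 = 26 overall.
Running totals: Dsus4 ends at 7, C6 ends at 10, Ebm ends at 13, F# ends at 17, Gdim ends at 20, E6 ends at 22, B ends at 27.
Beat 26 falls within B.

B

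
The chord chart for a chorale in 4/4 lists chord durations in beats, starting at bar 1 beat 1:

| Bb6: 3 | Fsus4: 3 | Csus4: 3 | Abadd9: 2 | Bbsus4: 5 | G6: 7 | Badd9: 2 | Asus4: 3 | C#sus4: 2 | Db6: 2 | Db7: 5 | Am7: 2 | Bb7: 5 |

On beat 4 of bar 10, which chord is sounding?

Beat 4 of bar 10 is beat (10−1)×4 + 4 = 40 overall.
Running totals: Bb6 ends at 3, Fsus4 ends at 6, Csus4 ends at 9, Abadd9 ends at 11, Bbsus4 ends at 16, G6 ends at 23, Badd9 ends at 25, Asus4 ends at 28, C#sus4 ends at 30, Db6 ends at 32, Db7 ends at 37, Am7 ends at 39, Bb7 ends at 44.
Beat 40 falls within Bb7.

Bb7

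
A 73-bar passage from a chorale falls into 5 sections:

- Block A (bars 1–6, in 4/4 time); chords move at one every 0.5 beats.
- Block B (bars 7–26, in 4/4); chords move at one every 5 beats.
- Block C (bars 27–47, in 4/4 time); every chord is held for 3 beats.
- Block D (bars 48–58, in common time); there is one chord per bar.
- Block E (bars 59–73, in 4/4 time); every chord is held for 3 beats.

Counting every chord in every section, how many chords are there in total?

A: 6 bars × 4 beats = 24 beats; 0.5 beats/chord → 48 chords.
B: 20 bars × 4 beats = 80 beats; 5 beats/chord → 16 chords.
C: 21 bars × 4 beats = 84 beats; 3 beats/chord → 28 chords.
D: 11 bars × 4 beats = 44 beats; 4 beats/chord → 11 chords.
E: 15 bars × 4 beats = 60 beats; 3 beats/chord → 20 chords.
Total: 48 + 16 + 28 + 11 + 20 = 123.

123 chords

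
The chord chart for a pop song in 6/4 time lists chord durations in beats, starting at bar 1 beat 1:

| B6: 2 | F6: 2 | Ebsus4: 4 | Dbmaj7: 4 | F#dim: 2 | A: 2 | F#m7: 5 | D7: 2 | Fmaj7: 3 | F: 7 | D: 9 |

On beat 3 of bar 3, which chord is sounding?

A

Beat 3 of bar 3 is beat (3−1)×6 + 3 = 15 overall.
Running totals: B6 ends at 2, F6 ends at 4, Ebsus4 ends at 8, Dbmaj7 ends at 12, F#dim ends at 14, A ends at 16.
Beat 15 falls within A.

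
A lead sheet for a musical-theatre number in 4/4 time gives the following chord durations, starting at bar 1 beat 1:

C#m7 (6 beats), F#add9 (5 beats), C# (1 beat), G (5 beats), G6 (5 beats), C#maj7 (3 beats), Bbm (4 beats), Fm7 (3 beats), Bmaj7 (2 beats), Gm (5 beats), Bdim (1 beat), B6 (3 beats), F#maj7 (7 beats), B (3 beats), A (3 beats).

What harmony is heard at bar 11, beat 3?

B6

Beat 3 of bar 11 is beat (11−1)×4 + 3 = 43 overall.
Running totals: C#m7 ends at 6, F#add9 ends at 11, C# ends at 12, G ends at 17, G6 ends at 22, C#maj7 ends at 25, Bbm ends at 29, Fm7 ends at 32, Bmaj7 ends at 34, Gm ends at 39, Bdim ends at 40, B6 ends at 43.
Beat 43 falls within B6.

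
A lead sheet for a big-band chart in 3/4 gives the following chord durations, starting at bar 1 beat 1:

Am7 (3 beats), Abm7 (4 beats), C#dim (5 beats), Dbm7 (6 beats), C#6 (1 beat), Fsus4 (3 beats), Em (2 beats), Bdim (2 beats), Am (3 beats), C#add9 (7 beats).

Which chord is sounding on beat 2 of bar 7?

Fsus4

Beat 2 of bar 7 is beat (7−1)×3 + 2 = 20 overall.
Running totals: Am7 ends at 3, Abm7 ends at 7, C#dim ends at 12, Dbm7 ends at 18, C#6 ends at 19, Fsus4 ends at 22.
Beat 20 falls within Fsus4.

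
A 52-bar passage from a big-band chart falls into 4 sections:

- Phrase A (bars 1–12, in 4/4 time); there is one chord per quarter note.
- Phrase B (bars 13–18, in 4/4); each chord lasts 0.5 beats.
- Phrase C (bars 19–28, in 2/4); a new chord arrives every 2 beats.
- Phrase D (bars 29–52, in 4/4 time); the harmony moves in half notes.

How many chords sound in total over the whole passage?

154 chords

A: 12 bars × 4 beats = 48 beats; 1 beat/chord → 48 chords.
B: 6 bars × 4 beats = 24 beats; 0.5 beats/chord → 48 chords.
C: 10 bars × 2 beats = 20 beats; 2 beats/chord → 10 chords.
D: 24 bars × 4 beats = 96 beats; 2 beats/chord → 48 chords.
Total: 48 + 48 + 10 + 48 = 154.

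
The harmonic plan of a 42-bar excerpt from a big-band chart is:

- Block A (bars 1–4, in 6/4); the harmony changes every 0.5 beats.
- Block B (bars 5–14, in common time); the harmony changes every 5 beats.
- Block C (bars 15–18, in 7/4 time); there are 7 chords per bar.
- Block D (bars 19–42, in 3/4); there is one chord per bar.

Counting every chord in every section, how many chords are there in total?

A: 4 bars × 6 beats = 24 beats; 0.5 beats/chord → 48 chords.
B: 10 bars × 4 beats = 40 beats; 5 beats/chord → 8 chords.
C: 4 bars × 7 beats = 28 beats; 1 beat/chord → 28 chords.
D: 24 bars × 3 beats = 72 beats; 3 beats/chord → 24 chords.
Total: 48 + 8 + 28 + 24 = 108.

108 chords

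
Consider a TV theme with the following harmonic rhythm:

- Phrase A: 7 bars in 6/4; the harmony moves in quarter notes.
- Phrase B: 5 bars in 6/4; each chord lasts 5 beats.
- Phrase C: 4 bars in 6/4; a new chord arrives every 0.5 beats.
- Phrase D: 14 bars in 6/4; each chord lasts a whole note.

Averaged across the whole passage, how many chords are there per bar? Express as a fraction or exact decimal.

A: 7 × 6 = 42 beats ÷ 1 = 42 chords.
B: 5 × 6 = 30 beats ÷ 5 = 6 chords.
C: 4 × 6 = 24 beats ÷ 0.5 = 48 chords.
D: 14 × 6 = 84 beats ÷ 4 = 21 chords.
Overall: 117 chords over 30 bars → 117/30 = 3.9 chords per bar.

3.9 chords per bar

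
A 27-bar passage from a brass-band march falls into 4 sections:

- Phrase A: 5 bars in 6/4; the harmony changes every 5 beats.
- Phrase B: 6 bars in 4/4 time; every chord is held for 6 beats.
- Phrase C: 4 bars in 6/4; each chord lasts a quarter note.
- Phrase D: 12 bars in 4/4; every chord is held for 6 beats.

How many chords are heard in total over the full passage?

42 chords

A: 5·6 = 30 beats, 30/5 = 6 chords.
B: 6·4 = 24 beats, 24/6 = 4 chords.
C: 4·6 = 24 beats, 24/1 = 24 chords.
D: 12·4 = 48 beats, 48/6 = 8 chords.
Total: 6 + 4 + 24 + 8 = 42.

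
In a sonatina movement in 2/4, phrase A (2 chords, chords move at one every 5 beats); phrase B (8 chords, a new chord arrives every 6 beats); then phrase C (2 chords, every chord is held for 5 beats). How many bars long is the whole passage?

34 bars

A: 2 × 5 = 10 beats = 5 bars.
B: 8 × 6 = 48 beats = 24 bars.
C: 2 × 5 = 10 beats = 5 bars.
Total: 5 + 24 + 5 = 34 bars.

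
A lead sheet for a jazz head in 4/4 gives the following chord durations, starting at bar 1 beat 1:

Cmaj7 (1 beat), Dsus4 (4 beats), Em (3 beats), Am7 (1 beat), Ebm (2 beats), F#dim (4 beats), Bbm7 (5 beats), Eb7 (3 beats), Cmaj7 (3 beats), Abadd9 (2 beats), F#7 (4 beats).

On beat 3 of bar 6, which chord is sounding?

Beat 3 of bar 6 is beat (6−1)×4 + 3 = 23 overall.
Running totals: Cmaj7 ends at 1, Dsus4 ends at 5, Em ends at 8, Am7 ends at 9, Ebm ends at 11, F#dim ends at 15, Bbm7 ends at 20, Eb7 ends at 23.
Beat 23 falls within Eb7.

Eb7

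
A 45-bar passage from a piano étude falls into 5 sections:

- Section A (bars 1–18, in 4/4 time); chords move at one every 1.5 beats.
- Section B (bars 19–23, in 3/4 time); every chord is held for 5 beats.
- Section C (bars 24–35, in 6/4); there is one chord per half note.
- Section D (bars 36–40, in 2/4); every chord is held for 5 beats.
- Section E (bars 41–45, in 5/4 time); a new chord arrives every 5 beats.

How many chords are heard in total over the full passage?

94 chords

A has 72 beats and chords last 1.5 each, so 48 chords.
B has 15 beats and chords last 5 each, so 3 chords.
C has 72 beats and chords last 2 each, so 36 chords.
D has 10 beats and chords last 5 each, so 2 chords.
E has 25 beats and chords last 5 each, so 5 chords.
Total: 48 + 3 + 36 + 2 + 5 = 94.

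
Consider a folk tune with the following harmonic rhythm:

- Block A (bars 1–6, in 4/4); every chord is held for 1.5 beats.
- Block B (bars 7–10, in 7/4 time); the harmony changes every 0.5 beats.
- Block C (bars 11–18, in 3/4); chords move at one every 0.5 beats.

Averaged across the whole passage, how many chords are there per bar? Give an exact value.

A: 6 × 4 = 24 beats ÷ 1.5 = 16 chords.
B: 4 × 7 = 28 beats ÷ 0.5 = 56 chords.
C: 8 × 3 = 24 beats ÷ 0.5 = 48 chords.
Overall: 120 chords over 18 bars → 120/18 = 20/3 chords per bar.

20/3 chords per bar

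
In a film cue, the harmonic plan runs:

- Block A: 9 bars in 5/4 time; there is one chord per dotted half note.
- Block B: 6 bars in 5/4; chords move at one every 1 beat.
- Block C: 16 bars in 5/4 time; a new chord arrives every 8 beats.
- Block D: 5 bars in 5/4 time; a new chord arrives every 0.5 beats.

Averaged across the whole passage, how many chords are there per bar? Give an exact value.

35/12 chords per bar

A: 9 bars of 5 beats is 45 beats; at 3 beats each that's 15 chords.
B: 6 bars of 5 beats is 30 beats; at 1 beat each that's 30 chords.
C: 16 bars of 5 beats is 80 beats; at 8 beats each that's 10 chords.
D: 5 bars of 5 beats is 25 beats; at 0.5 beats each that's 50 chords.
Overall: 105 chords over 36 bars → 105/36 = 35/12 chords per bar.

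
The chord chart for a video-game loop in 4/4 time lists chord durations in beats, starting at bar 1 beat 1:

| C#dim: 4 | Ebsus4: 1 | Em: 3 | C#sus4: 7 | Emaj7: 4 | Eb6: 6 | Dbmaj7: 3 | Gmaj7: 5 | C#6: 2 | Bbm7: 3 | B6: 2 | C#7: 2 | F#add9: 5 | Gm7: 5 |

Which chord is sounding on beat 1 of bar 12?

Beat 1 of bar 12 is beat (12−1)×4 + 1 = 45 overall.
Running totals: C#dim ends at 4, Ebsus4 ends at 5, Em ends at 8, C#sus4 ends at 15, Emaj7 ends at 19, Eb6 ends at 25, Dbmaj7 ends at 28, Gmaj7 ends at 33, C#6 ends at 35, Bbm7 ends at 38, B6 ends at 40, C#7 ends at 42, F#add9 ends at 47.
Beat 45 falls within F#add9.

F#add9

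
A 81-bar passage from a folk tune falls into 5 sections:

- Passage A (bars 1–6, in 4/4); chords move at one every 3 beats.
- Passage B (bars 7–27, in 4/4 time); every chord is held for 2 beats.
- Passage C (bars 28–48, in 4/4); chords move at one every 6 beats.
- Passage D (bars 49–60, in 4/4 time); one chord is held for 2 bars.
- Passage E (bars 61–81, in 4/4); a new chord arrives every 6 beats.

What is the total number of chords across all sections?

A: 6·4 = 24 beats, 24/3 = 8 chords.
B: 21·4 = 84 beats, 84/2 = 42 chords.
C: 21·4 = 84 beats, 84/6 = 14 chords.
D: 12·4 = 48 beats, 48/8 = 6 chords.
E: 21·4 = 84 beats, 84/6 = 14 chords.
Total: 8 + 42 + 14 + 6 + 14 = 84.

84 chords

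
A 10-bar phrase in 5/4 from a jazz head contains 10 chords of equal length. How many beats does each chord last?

5 beats

10 bars × 5 beats/bar = 50 beats total.
50 beats ÷ 10 chords = 5 beats per chord.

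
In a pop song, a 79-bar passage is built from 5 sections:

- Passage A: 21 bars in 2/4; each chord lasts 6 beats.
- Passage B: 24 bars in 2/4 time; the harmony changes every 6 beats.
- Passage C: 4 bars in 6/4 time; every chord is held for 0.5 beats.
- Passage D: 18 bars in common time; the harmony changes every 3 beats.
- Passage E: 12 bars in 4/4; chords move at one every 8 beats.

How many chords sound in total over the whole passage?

A: 21·2 = 42 beats, 42/6 = 7 chords.
B: 24·2 = 48 beats, 48/6 = 8 chords.
C: 4·6 = 24 beats, 24/0.5 = 48 chords.
D: 18·4 = 72 beats, 72/3 = 24 chords.
E: 12·4 = 48 beats, 48/8 = 6 chords.
Total: 7 + 8 + 48 + 24 + 6 = 93.

93 chords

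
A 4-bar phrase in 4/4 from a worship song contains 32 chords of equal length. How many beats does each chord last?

0.5 beats

4 bars × 4 beats/bar = 16 beats total.
16 beats ÷ 32 chords = 0.5 beats per chord.
(That is an eighth note.)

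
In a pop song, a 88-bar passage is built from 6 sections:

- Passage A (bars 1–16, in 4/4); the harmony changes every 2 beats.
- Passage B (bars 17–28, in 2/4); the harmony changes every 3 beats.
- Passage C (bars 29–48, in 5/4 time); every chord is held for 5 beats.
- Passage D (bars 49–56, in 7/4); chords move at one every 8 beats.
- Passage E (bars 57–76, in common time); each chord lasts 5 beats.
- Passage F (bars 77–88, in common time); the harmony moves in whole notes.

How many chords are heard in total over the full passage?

95 chords

A: 16 bars × 4 beats = 64 beats; 2 beats/chord → 32 chords.
B: 12 bars × 2 beats = 24 beats; 3 beats/chord → 8 chords.
C: 20 bars × 5 beats = 100 beats; 5 beats/chord → 20 chords.
D: 8 bars × 7 beats = 56 beats; 8 beats/chord → 7 chords.
E: 20 bars × 4 beats = 80 beats; 5 beats/chord → 16 chords.
F: 12 bars × 4 beats = 48 beats; 4 beats/chord → 12 chords.
Total: 32 + 8 + 20 + 7 + 16 + 12 = 95.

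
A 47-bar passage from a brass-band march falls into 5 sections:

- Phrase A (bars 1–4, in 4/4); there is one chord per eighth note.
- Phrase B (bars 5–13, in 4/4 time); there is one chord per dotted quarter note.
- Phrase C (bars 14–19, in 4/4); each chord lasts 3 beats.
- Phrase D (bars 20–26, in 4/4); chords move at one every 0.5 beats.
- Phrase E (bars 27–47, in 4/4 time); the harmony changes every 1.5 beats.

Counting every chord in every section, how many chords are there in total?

A: 4 bars × 4 beats = 16 beats; 0.5 beats/chord → 32 chords.
B: 9 bars × 4 beats = 36 beats; 1.5 beats/chord → 24 chords.
C: 6 bars × 4 beats = 24 beats; 3 beats/chord → 8 chords.
D: 7 bars × 4 beats = 28 beats; 0.5 beats/chord → 56 chords.
E: 21 bars × 4 beats = 84 beats; 1.5 beats/chord → 56 chords.
Total: 32 + 24 + 8 + 56 + 56 = 176.

176 chords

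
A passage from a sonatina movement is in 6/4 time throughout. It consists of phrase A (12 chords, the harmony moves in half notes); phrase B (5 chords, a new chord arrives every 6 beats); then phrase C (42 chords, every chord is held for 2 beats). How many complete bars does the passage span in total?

23 bars

A: 12 × 2 = 24 beats = 4 bars.
B: 5 × 6 = 30 beats = 5 bars.
C: 42 × 2 = 84 beats = 14 bars.
Total: 4 + 5 + 14 = 23 bars.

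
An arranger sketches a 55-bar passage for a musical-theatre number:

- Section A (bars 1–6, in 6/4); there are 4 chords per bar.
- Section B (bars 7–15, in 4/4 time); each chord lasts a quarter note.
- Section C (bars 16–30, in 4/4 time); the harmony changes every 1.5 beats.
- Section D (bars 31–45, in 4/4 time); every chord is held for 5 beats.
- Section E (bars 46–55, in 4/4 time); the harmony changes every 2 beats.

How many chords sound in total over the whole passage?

A has 36 beats and chords last 1.5 each, so 24 chords.
B has 36 beats and chords last 1 each, so 36 chords.
C has 60 beats and chords last 1.5 each, so 40 chords.
D has 60 beats and chords last 5 each, so 12 chords.
E has 40 beats and chords last 2 each, so 20 chords.
Total: 24 + 36 + 40 + 12 + 20 = 132.

132 chords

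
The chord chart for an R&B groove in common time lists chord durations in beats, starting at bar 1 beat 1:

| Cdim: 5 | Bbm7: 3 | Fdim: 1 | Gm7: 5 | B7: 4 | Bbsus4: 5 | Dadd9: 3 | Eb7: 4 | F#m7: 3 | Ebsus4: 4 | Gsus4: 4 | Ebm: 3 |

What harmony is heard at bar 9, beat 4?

Ebsus4

Beat 4 of bar 9 is beat (9−1)×4 + 4 = 36 overall.
Running totals: Cdim ends at 5, Bbm7 ends at 8, Fdim ends at 9, Gm7 ends at 14, B7 ends at 18, Bbsus4 ends at 23, Dadd9 ends at 26, Eb7 ends at 30, F#m7 ends at 33, Ebsus4 ends at 37.
Beat 36 falls within Ebsus4.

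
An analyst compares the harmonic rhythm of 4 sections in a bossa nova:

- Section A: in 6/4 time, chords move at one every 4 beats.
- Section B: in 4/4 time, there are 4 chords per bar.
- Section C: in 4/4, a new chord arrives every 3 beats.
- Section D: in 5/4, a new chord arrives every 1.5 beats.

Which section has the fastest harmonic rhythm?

Section B

A: 6/4 = 1.5 chords/bar.
B: 4/1 = 4 chords/bar.
C: 4/3 = 4/3 chords/bar.
D: 5/1.5 = 10/3 chords/bar.
Fastest is B at 4 chords/bar.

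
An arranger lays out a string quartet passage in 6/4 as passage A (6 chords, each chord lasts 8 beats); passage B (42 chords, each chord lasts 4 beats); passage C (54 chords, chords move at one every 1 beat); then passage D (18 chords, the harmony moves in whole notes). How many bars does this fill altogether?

57 bars

A: 6 × 8 = 48 beats = 8 bars.
B: 42 × 4 = 168 beats = 28 bars.
C: 54 × 1 = 54 beats = 9 bars.
D: 18 × 4 = 72 beats = 12 bars.
Total: 8 + 28 + 9 + 12 = 57 bars.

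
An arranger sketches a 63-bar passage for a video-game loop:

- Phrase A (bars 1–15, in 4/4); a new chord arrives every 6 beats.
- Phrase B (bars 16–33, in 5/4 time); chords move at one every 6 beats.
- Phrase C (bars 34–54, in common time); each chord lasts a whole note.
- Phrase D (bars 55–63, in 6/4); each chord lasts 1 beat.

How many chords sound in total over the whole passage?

A: 15 bars × 4 beats = 60 beats; 6 beats/chord → 10 chords.
B: 18 bars × 5 beats = 90 beats; 6 beats/chord → 15 chords.
C: 21 bars × 4 beats = 84 beats; 4 beats/chord → 21 chords.
D: 9 bars × 6 beats = 54 beats; 1 beat/chord → 54 chords.
Total: 10 + 15 + 21 + 54 = 100.

100 chords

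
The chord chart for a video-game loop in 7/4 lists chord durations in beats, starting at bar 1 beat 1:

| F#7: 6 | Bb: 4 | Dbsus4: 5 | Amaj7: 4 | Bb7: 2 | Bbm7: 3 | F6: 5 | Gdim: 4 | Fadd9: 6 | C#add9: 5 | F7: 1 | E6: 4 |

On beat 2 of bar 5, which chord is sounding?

Gdim

Beat 2 of bar 5 is beat (5−1)×7 + 2 = 30 overall.
Running totals: F#7 ends at 6, Bb ends at 10, Dbsus4 ends at 15, Amaj7 ends at 19, Bb7 ends at 21, Bbm7 ends at 24, F6 ends at 29, Gdim ends at 33.
Beat 30 falls within Gdim.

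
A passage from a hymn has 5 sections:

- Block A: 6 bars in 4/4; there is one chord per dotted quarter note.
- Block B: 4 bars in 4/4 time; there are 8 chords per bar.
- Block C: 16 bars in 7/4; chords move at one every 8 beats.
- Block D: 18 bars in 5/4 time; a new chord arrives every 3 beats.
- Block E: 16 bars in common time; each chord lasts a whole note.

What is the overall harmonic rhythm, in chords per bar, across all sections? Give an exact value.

1.8 chords per bar

A: 6 bars of 4 beats is 24 beats; at 1.5 beats each that's 16 chords.
B: 4 bars of 4 beats is 16 beats; at 0.5 beats each that's 32 chords.
C: 16 bars of 7 beats is 112 beats; at 8 beats each that's 14 chords.
D: 18 bars of 5 beats is 90 beats; at 3 beats each that's 30 chords.
E: 16 bars of 4 beats is 64 beats; at 4 beats each that's 16 chords.
Overall: 108 chords over 60 bars → 108/60 = 1.8 chords per bar.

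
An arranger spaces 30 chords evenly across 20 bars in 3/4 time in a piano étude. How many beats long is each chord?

20 bars × 3 beats/bar = 60 beats total.
60 beats ÷ 30 chords = 2 beats per chord.
(That is a half note.)

2 beats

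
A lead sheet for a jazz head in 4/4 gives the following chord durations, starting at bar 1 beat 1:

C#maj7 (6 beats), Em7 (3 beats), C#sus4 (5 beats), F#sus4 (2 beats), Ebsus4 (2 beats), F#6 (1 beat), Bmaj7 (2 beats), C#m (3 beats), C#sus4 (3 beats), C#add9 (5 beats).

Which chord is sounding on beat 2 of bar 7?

C#sus4

Beat 2 of bar 7 is beat (7−1)×4 + 2 = 26 overall.
Running totals: C#maj7 ends at 6, Em7 ends at 9, C#sus4 ends at 14, F#sus4 ends at 16, Ebsus4 ends at 18, F#6 ends at 19, Bmaj7 ends at 21, C#m ends at 24, C#sus4 ends at 27.
Beat 26 falls within C#sus4.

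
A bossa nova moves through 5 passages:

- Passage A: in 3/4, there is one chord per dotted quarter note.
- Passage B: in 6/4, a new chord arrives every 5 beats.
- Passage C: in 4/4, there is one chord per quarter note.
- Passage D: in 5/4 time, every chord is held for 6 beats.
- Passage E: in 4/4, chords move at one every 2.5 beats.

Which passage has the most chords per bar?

A: 3 beats/bar ÷ 1.5 beats/chord = 2 chords/bar.
B: 6 beats/bar ÷ 5 beats/chord = 1.2 chords/bar.
C: 4 beats/bar ÷ 1 beat/chord = 4 chords/bar.
D: 5 beats/bar ÷ 6 beats/chord = 5/6 chords/bar.
E: 4 beats/bar ÷ 2.5 beats/chord = 1.6 chords/bar.
Fastest is C at 4 chords/bar.

Passage C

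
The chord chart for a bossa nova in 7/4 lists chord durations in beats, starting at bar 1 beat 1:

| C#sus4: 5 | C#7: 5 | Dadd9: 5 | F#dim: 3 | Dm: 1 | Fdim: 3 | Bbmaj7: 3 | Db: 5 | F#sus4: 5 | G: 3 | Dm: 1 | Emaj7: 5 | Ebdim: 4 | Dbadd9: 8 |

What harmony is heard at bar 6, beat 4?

Dm

Beat 4 of bar 6 is beat (6−1)×7 + 4 = 39 overall.
Running totals: C#sus4 ends at 5, C#7 ends at 10, Dadd9 ends at 15, F#dim ends at 18, Dm ends at 19, Fdim ends at 22, Bbmaj7 ends at 25, Db ends at 30, F#sus4 ends at 35, G ends at 38, Dm ends at 39.
Beat 39 falls within Dm.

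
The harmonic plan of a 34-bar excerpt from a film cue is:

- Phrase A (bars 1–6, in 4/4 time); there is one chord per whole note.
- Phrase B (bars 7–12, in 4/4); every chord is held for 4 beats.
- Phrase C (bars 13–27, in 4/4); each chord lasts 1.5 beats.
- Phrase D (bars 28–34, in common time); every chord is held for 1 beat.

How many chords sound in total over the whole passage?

80 chords

A: 6·4 = 24 beats, 24/4 = 6 chords.
B: 6·4 = 24 beats, 24/4 = 6 chords.
C: 15·4 = 60 beats, 60/1.5 = 40 chords.
D: 7·4 = 28 beats, 28/1 = 28 chords.
Total: 6 + 6 + 40 + 28 = 80.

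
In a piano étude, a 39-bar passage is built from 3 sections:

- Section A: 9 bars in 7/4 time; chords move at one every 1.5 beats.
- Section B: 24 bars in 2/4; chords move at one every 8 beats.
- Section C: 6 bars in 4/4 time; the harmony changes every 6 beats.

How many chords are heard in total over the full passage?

52 chords

A: 9·7 = 63 beats, 63/1.5 = 42 chords.
B: 24·2 = 48 beats, 48/8 = 6 chords.
C: 6·4 = 24 beats, 24/6 = 4 chords.
Total: 42 + 6 + 4 = 52.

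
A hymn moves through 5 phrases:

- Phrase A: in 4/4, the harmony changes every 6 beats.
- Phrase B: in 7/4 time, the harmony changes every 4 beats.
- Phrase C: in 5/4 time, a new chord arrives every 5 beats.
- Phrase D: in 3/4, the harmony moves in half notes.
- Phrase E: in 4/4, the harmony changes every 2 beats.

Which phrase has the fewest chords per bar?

A: 4 beats/bar ÷ 6 beats/chord = 2/3 chords/bar.
B: 7 beats/bar ÷ 4 beats/chord = 1.75 chords/bar.
C: 5 beats/bar ÷ 5 beats/chord = 1 chord/bar.
D: 3 beats/bar ÷ 2 beats/chord = 1.5 chords/bar.
E: 4 beats/bar ÷ 2 beats/chord = 2 chords/bar.
Slowest is A at 2/3 chords/bar.

Phrase A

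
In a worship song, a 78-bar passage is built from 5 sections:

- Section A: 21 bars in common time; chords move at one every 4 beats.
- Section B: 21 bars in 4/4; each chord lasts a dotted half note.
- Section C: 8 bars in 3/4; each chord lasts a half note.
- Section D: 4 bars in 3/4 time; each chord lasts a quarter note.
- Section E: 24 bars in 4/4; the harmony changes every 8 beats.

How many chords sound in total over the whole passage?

A: 21·4 = 84 beats, 84/4 = 21 chords.
B: 21·4 = 84 beats, 84/3 = 28 chords.
C: 8·3 = 24 beats, 24/2 = 12 chords.
D: 4·3 = 12 beats, 12/1 = 12 chords.
E: 24·4 = 96 beats, 96/8 = 12 chords.
Total: 21 + 28 + 12 + 12 + 12 = 85.

85 chords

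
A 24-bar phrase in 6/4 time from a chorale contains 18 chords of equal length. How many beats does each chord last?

8 beats

24 bars × 6 beats/bar = 144 beats total.
144 beats ÷ 18 chords = 8 beats per chord.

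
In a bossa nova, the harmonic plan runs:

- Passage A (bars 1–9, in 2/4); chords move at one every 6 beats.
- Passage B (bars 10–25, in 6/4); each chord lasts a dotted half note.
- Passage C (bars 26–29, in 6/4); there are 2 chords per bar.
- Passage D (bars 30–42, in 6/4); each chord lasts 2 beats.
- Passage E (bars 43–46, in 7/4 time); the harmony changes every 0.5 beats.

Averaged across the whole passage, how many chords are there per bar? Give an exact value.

A: 9 × 2 = 18 beats ÷ 6 = 3 chords.
B: 16 × 6 = 96 beats ÷ 3 = 32 chords.
C: 4 × 6 = 24 beats ÷ 3 = 8 chords.
D: 13 × 6 = 78 beats ÷ 2 = 39 chords.
E: 4 × 7 = 28 beats ÷ 0.5 = 56 chords.
Overall: 138 chords over 46 bars → 138/46 = 3 chords per bar.

3 chords per bar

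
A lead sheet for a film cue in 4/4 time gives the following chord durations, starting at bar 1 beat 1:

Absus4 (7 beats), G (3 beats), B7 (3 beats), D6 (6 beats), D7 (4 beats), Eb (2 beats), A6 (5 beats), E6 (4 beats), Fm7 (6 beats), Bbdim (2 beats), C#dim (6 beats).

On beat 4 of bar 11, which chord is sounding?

Beat 4 of bar 11 is beat (11−1)×4 + 4 = 44 overall.
Running totals: Absus4 ends at 7, G ends at 10, B7 ends at 13, D6 ends at 19, D7 ends at 23, Eb ends at 25, A6 ends at 30, E6 ends at 34, Fm7 ends at 40, Bbdim ends at 42, C#dim ends at 48.
Beat 44 falls within C#dim.

C#dim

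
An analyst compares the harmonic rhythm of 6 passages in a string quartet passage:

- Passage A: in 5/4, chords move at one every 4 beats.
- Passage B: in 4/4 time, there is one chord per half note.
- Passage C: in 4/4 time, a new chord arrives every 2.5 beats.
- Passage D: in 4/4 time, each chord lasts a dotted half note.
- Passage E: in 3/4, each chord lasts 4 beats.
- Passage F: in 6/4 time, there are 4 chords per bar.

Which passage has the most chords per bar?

Passage F

A: each chord is 4 beats in 5/4, so 1.25 per bar.
B: each chord is 2 beats in 4/4, so 2 per bar.
C: each chord is 2.5 beats in 4/4, so 1.6 per bar.
D: each chord is 3 beats in 4/4, so 4/3 per bar.
E: each chord is 4 beats in 3/4, so 0.75 per bar.
F: each chord is 1.5 beats in 6/4, so 4 per bar.
Fastest is F at 4 chords/bar.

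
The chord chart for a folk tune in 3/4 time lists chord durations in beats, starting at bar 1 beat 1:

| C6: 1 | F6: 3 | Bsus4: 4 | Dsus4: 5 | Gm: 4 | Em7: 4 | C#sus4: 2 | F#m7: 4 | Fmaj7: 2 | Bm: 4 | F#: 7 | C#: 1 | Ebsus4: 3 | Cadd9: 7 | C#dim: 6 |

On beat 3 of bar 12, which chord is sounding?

Beat 3 of bar 12 is beat (12−1)×3 + 3 = 36 overall.
Running totals: C6 ends at 1, F6 ends at 4, Bsus4 ends at 8, Dsus4 ends at 13, Gm ends at 17, Em7 ends at 21, C#sus4 ends at 23, F#m7 ends at 27, Fmaj7 ends at 29, Bm ends at 33, F# ends at 40.
Beat 36 falls within F#.

F#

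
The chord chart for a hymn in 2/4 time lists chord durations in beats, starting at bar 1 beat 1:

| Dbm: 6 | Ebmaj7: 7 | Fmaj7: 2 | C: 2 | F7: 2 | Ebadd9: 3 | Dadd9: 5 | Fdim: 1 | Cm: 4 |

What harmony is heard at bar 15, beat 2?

Cm

Beat 2 of bar 15 is beat (15−1)×2 + 2 = 30 overall.
Running totals: Dbm ends at 6, Ebmaj7 ends at 13, Fmaj7 ends at 15, C ends at 17, F7 ends at 19, Ebadd9 ends at 22, Dadd9 ends at 27, Fdim ends at 28, Cm ends at 32.
Beat 30 falls within Cm.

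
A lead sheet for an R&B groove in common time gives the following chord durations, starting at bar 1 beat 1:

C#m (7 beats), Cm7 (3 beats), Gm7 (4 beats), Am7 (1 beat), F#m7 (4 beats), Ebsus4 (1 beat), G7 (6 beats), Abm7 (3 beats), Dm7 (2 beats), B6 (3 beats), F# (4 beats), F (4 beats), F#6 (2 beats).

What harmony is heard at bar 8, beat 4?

Beat 4 of bar 8 is beat (8−1)×4 + 4 = 32 overall.
Running totals: C#m ends at 7, Cm7 ends at 10, Gm7 ends at 14, Am7 ends at 15, F#m7 ends at 19, Ebsus4 ends at 20, G7 ends at 26, Abm7 ends at 29, Dm7 ends at 31, B6 ends at 34.
Beat 32 falls within B6.

B6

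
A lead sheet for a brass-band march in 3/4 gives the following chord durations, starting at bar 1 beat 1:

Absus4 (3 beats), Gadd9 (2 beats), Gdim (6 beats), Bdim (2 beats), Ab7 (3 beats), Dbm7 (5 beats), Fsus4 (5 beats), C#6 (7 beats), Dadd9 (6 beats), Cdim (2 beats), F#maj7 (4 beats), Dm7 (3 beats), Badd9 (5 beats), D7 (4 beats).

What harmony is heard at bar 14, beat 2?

Cdim

Beat 2 of bar 14 is beat (14−1)×3 + 2 = 41 overall.
Running totals: Absus4 ends at 3, Gadd9 ends at 5, Gdim ends at 11, Bdim ends at 13, Ab7 ends at 16, Dbm7 ends at 21, Fsus4 ends at 26, C#6 ends at 33, Dadd9 ends at 39, Cdim ends at 41.
Beat 41 falls within Cdim.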